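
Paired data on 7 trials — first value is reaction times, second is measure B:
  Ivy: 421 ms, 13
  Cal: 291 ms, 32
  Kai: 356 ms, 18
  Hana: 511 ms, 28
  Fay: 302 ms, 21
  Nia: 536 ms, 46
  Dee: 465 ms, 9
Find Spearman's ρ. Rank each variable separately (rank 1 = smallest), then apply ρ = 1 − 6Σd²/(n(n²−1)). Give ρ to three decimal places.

Ranks of variable 1: 4, 1, 3, 6, 2, 7, 5
Ranks of variable 2: 2, 6, 3, 5, 4, 7, 1
d = r₁ − r₂: 2, -5, 0, 1, -2, 0, 4
d²: 4, 25, 0, 1, 4, 0, 16; Σd² = 50
ρ = 1 − 6·50/(7·48) = 1 − 300/336 = 0.107

0.107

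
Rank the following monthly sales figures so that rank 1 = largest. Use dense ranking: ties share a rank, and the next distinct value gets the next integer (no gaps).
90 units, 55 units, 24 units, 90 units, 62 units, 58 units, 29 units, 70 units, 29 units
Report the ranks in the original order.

Sorted (descending): 90, 90, 70, 62, 58, 55, 29, 29, 24
The 2 values of 90 share dense rank 1.
The 2 values of 29 share dense rank 6.
Remaining distinct values take the next consecutive integers.

1, 5, 7, 1, 3, 4, 6, 2, 6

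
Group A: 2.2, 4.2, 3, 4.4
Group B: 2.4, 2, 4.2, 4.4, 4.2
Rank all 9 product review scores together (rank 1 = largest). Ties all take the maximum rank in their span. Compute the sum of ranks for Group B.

Sorted (descending): 4.4, 4.4, 4.2, 4.2, 4.2, 3, 2.4, 2.2, 2
The 2 values of 4.4 occupy positions 1–2 → each gets rank 2.
The 3 values of 4.2 occupy positions 3–5 → each gets rank 5.
Group B values → pooled ranks: 2.4→7, 2→9, 4.2→5, 4.4→2, 4.2→5
Rank sum = 7 + 9 + 5 + 2 + 5 = 28

28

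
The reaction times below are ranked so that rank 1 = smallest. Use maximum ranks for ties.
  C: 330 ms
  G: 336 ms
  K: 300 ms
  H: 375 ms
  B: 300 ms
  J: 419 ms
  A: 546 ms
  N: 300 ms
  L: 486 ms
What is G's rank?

Sorted (ascending): 300, 300, 300, 330, 336, 375, 419, 486, 546
The 3 values of 300 occupy positions 1–3 → each gets rank 3.
G has value 336 ms → rank 5.

5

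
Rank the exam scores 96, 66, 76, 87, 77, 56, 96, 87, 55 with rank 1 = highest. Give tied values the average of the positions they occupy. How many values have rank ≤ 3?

Sorted (descending): 96, 96, 87, 87, 77, 76, 66, 56, 55
The 2 values of 96 occupy positions 1–2 → average rank (1+2)/2 = 1.5.
The 2 values of 87 occupy positions 3–4 → average rank (3+4)/2 = 3.5.
Ranks ≤ 3: {1.5, 1.5} → 2 values.

2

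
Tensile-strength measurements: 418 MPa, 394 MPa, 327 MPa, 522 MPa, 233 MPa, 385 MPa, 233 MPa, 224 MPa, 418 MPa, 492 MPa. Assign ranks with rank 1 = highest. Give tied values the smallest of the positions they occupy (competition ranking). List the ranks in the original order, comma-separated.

3, 5, 7, 1, 8, 6, 8, 10, 3, 2

Sorted (descending): 522, 492, 418, 418, 394, 385, 327, 233, 233, 224
The 2 values of 418 occupy positions 3–4 → each gets rank 3.
The 2 values of 233 occupy positions 8–9 → each gets rank 8.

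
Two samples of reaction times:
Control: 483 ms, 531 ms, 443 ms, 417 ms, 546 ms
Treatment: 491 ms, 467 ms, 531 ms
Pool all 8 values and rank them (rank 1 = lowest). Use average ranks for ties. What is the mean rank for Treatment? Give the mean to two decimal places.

Sorted (ascending): 417, 443, 467, 483, 491, 531, 531, 546
The 2 values of 531 occupy positions 6–7 → average rank (6+7)/2 = 6.5.
Treatment values → pooled ranks: 491→5, 467→3, 531→6.5
Mean rank = (5 + 3 + 6.5) / 3 = 4.83

4.83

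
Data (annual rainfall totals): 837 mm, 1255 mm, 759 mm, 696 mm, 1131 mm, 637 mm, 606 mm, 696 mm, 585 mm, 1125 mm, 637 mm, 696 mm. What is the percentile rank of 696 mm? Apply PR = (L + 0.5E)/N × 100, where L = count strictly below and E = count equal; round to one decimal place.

45.8

N = 12.
Strictly below 696: 4. Equal to 696: 3.
PR = (4 + 0.5·3)/12 × 100 = 45.8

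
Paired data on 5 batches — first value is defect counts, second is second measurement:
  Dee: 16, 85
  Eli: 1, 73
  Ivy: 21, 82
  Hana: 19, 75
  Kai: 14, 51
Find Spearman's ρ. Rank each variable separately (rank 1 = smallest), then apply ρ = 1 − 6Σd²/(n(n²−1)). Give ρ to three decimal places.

Ranks of variable 1: 3, 1, 5, 4, 2
Ranks of variable 2: 5, 2, 4, 3, 1
d = r₁ − r₂: -2, -1, 1, 1, 1
d²: 4, 1, 1, 1, 1; Σd² = 8
ρ = 1 − 6·8/(5·24) = 1 − 48/120 = 0.600

0.600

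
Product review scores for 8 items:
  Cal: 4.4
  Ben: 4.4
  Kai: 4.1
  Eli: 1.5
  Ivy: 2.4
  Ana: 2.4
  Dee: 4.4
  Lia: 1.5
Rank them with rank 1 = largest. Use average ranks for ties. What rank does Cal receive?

Sorted (descending): 4.4, 4.4, 4.4, 4.1, 2.4, 2.4, 1.5, 1.5
The 3 values of 4.4 occupy positions 1–3 → average rank 2.
The 2 values of 2.4 occupy positions 5–6 → average rank (5+6)/2 = 5.5.
The 2 values of 1.5 occupy positions 7–8 → average rank (7+8)/2 = 7.5.
Cal has value 4.4 → rank 2.

2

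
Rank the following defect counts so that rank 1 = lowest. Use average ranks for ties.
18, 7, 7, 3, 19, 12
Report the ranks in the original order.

5, 2.5, 2.5, 1, 6, 4

Sorted (ascending): 3, 7, 7, 12, 18, 19
The 2 values of 7 occupy positions 2–3 → average rank (2+3)/2 = 2.5.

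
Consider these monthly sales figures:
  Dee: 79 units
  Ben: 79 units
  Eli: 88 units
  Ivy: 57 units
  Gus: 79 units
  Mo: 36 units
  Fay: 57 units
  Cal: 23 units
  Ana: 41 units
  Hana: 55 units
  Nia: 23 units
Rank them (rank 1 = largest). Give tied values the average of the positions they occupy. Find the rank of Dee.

Sorted (descending): 88, 79, 79, 79, 57, 57, 55, 41, 36, 23, 23
The 3 values of 79 occupy positions 2–4 → average rank 3.
The 2 values of 57 occupy positions 5–6 → average rank (5+6)/2 = 5.5.
The 2 values of 23 occupy positions 10–11 → average rank (10+11)/2 = 10.5.
Dee has value 79 units → rank 3.

3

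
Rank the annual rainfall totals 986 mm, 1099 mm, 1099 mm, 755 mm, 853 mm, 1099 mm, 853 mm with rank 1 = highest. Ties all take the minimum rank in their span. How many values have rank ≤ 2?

Sorted (descending): 1099, 1099, 1099, 986, 853, 853, 755
The 3 values of 1099 occupy positions 1–3 → each gets rank 1.
The 2 values of 853 occupy positions 5–6 → each gets rank 5.
Ranks ≤ 2: {1, 1, 1} → 3 values.

3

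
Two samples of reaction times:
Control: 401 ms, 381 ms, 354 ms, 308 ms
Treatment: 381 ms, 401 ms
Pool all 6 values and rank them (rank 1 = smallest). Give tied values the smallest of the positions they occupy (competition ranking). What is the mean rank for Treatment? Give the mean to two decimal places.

4.00

Sorted (ascending): 308, 354, 381, 381, 401, 401
The 2 values of 381 occupy positions 3–4 → each gets rank 3.
The 2 values of 401 occupy positions 5–6 → each gets rank 5.
Treatment values → pooled ranks: 381→3, 401→5
Mean rank = (3 + 5) / 2 = 4.00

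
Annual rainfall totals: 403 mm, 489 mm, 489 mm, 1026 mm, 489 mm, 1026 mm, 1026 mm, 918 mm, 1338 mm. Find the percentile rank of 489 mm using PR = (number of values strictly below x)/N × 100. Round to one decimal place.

N = 9.
Strictly below 489: 1. Equal to 489: 3.
PR = 1/9 × 100 = 11.1

11.1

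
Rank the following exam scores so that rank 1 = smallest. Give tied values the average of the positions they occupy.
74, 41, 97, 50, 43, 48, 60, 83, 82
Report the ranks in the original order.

6, 1, 9, 4, 2, 3, 5, 8, 7

Sorted (ascending): 41, 43, 48, 50, 60, 74, 82, 83, 97
No ties — each value takes its position as its rank.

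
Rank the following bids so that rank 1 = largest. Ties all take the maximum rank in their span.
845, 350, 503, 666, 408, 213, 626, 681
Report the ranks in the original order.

1, 7, 5, 3, 6, 8, 4, 2

Sorted (descending): 845, 681, 666, 626, 503, 408, 350, 213
No ties — each value takes its position as its rank.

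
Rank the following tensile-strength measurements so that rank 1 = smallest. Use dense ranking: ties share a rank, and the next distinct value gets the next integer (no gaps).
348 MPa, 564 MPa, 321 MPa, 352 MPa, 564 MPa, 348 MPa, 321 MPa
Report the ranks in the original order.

2, 4, 1, 3, 4, 2, 1

Sorted (ascending): 321, 321, 348, 348, 352, 564, 564
The 2 values of 321 share dense rank 1.
The 2 values of 348 share dense rank 2.
The 2 values of 564 share dense rank 4.
Remaining distinct values take the next consecutive integers.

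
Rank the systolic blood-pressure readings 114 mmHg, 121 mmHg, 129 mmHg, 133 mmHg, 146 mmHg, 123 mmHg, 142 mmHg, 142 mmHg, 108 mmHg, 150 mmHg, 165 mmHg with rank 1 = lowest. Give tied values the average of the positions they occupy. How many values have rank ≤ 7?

Sorted (ascending): 108, 114, 121, 123, 129, 133, 142, 142, 146, 150, 165
The 2 values of 142 occupy positions 7–8 → average rank (7+8)/2 = 7.5.
Ranks ≤ 7: {1, 2, 3, 4, 5, 6} → 6 values.

6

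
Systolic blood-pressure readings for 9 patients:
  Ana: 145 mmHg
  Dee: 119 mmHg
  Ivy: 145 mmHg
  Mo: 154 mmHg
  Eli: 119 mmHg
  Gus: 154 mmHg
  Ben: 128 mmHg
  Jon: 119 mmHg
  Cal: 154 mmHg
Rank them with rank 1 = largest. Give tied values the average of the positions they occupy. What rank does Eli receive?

8

Sorted (descending): 154, 154, 154, 145, 145, 128, 119, 119, 119
The 3 values of 154 occupy positions 1–3 → average rank 2.
The 2 values of 145 occupy positions 4–5 → average rank (4+5)/2 = 4.5.
The 3 values of 119 occupy positions 7–9 → average rank 8.
Eli has value 119 mmHg → rank 8.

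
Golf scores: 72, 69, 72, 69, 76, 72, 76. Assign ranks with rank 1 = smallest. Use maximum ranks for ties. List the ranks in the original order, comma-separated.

5, 2, 5, 2, 7, 5, 7

Sorted (ascending): 69, 69, 72, 72, 72, 76, 76
The 2 values of 69 occupy positions 1–2 → each gets rank 2.
The 3 values of 72 occupy positions 3–5 → each gets rank 5.
The 2 values of 76 occupy positions 6–7 → each gets rank 7.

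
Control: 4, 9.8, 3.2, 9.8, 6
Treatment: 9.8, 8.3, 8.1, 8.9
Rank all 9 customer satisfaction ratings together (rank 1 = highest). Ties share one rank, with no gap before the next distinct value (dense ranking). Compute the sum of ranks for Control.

20

Sorted (descending): 9.8, 9.8, 9.8, 8.9, 8.3, 8.1, 6, 4, 3.2
The 3 values of 9.8 share dense rank 1.
Remaining distinct values take the next consecutive integers.
Control values → pooled ranks: 4→6, 9.8→1, 3.2→7, 9.8→1, 6→5
Rank sum = 6 + 1 + 7 + 1 + 5 = 20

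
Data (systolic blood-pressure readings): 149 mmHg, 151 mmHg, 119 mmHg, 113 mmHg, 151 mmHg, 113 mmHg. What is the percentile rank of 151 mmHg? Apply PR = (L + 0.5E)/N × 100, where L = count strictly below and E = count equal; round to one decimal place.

83.3

N = 6.
Strictly below 151: 4. Equal to 151: 2.
PR = (4 + 0.5·2)/6 × 100 = 83.3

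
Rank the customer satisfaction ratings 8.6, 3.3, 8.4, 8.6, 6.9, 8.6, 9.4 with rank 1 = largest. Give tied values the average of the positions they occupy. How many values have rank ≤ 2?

1

Sorted (descending): 9.4, 8.6, 8.6, 8.6, 8.4, 6.9, 3.3
The 3 values of 8.6 occupy positions 2–4 → average rank 3.
Ranks ≤ 2: {1} → 1 value.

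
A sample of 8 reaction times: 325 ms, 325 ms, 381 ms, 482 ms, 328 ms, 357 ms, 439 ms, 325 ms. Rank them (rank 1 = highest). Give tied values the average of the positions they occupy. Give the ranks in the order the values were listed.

Sorted (descending): 482, 439, 381, 357, 328, 325, 325, 325
The 3 values of 325 occupy positions 6–8 → average rank 7.

7, 7, 3, 1, 5, 4, 2, 7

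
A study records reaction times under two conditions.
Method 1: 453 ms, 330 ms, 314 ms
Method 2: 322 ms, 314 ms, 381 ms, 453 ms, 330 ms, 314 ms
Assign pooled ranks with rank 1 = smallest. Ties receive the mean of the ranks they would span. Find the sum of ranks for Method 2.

29

Sorted (ascending): 314, 314, 314, 322, 330, 330, 381, 453, 453
The 3 values of 314 occupy positions 1–3 → average rank 2.
The 2 values of 330 occupy positions 5–6 → average rank (5+6)/2 = 5.5.
The 2 values of 453 occupy positions 8–9 → average rank (8+9)/2 = 8.5.
Method 2 values → pooled ranks: 322→4, 314→2, 381→7, 453→8.5, 330→5.5, 314→2
Rank sum = 4 + 2 + 7 + 8.5 + 5.5 + 2 = 29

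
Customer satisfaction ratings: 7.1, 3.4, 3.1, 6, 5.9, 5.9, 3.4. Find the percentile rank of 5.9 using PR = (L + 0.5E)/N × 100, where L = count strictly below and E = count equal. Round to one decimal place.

N = 7.
Strictly below 5.9: 3. Equal to 5.9: 2.
PR = (3 + 0.5·2)/7 × 100 = 57.1

57.1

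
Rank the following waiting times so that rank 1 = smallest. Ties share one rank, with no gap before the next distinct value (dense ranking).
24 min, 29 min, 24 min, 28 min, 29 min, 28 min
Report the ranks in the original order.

Sorted (ascending): 24, 24, 28, 28, 29, 29
The 2 values of 24 share dense rank 1.
The 2 values of 28 share dense rank 2.
The 2 values of 29 share dense rank 3.

1, 3, 1, 2, 3, 2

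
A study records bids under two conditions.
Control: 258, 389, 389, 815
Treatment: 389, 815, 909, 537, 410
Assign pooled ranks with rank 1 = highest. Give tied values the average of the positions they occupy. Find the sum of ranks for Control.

Sorted (descending): 909, 815, 815, 537, 410, 389, 389, 389, 258
The 2 values of 815 occupy positions 2–3 → average rank (2+3)/2 = 2.5.
The 3 values of 389 occupy positions 6–8 → average rank 7.
Control values → pooled ranks: 258→9, 389→7, 389→7, 815→2.5
Rank sum = 9 + 7 + 7 + 2.5 = 25.5

25.5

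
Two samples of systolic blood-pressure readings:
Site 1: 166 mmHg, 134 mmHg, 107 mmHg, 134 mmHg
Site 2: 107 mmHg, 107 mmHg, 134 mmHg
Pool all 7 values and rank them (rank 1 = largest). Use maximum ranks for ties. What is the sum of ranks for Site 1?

16

Sorted (descending): 166, 134, 134, 134, 107, 107, 107
The 3 values of 134 occupy positions 2–4 → each gets rank 4.
The 3 values of 107 occupy positions 5–7 → each gets rank 7.
Site 1 values → pooled ranks: 166→1, 134→4, 107→7, 134→4
Rank sum = 1 + 4 + 7 + 4 = 16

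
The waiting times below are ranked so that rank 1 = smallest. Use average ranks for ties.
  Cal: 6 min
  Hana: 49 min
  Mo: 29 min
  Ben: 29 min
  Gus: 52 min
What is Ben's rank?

2.5

Sorted (ascending): 6, 29, 29, 49, 52
The 2 values of 29 occupy positions 2–3 → average rank (2+3)/2 = 2.5.
Ben has value 29 min → rank 2.5.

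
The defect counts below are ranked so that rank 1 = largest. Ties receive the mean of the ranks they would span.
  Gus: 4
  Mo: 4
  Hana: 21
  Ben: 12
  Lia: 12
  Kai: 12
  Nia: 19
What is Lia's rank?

Sorted (descending): 21, 19, 12, 12, 12, 4, 4
The 3 values of 12 occupy positions 3–5 → average rank 4.
The 2 values of 4 occupy positions 6–7 → average rank (6+7)/2 = 6.5.
Lia has value 12 → rank 4.

4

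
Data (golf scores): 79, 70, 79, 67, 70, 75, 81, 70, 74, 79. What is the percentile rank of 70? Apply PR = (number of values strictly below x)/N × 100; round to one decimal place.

N = 10.
Strictly below 70: 1. Equal to 70: 3.
PR = 1/10 × 100 = 10.0

10.0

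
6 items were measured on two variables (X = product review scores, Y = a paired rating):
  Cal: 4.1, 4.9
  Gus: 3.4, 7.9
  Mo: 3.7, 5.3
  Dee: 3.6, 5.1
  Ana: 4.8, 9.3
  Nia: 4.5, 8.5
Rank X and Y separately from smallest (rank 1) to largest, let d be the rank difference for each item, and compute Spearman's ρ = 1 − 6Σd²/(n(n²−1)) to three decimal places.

0.486

Ranks of variable 1: 4, 1, 3, 2, 6, 5
Ranks of variable 2: 1, 4, 3, 2, 6, 5
d = r₁ − r₂: 3, -3, 0, 0, 0, 0
d²: 9, 9, 0, 0, 0, 0; Σd² = 18
ρ = 1 − 6·18/(6·35) = 1 − 108/210 = 0.486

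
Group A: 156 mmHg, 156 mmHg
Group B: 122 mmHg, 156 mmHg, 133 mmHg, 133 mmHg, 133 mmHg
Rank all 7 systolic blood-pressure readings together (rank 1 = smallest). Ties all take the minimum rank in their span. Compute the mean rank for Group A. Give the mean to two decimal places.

Sorted (ascending): 122, 133, 133, 133, 156, 156, 156
The 3 values of 133 occupy positions 2–4 → each gets rank 2.
The 3 values of 156 occupy positions 5–7 → each gets rank 5.
Group A values → pooled ranks: 156→5, 156→5
Mean rank = (5 + 5) / 2 = 5.00

5.00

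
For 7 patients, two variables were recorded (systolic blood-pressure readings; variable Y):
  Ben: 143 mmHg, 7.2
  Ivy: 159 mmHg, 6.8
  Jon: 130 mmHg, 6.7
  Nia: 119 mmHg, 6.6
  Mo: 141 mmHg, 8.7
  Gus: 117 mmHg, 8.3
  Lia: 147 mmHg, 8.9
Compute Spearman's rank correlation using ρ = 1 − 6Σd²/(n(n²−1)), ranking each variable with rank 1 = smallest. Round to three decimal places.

Ranks of variable 1: 5, 7, 3, 2, 4, 1, 6
Ranks of variable 2: 4, 3, 2, 1, 6, 5, 7
d = r₁ − r₂: 1, 4, 1, 1, -2, -4, -1
d²: 1, 16, 1, 1, 4, 16, 1; Σd² = 40
ρ = 1 − 6·40/(7·48) = 1 − 240/336 = 0.286

0.286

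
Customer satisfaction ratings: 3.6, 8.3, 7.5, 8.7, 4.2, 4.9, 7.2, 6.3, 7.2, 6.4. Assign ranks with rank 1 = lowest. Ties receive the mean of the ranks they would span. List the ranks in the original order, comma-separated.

Sorted (ascending): 3.6, 4.2, 4.9, 6.3, 6.4, 7.2, 7.2, 7.5, 8.3, 8.7
The 2 values of 7.2 occupy positions 6–7 → average rank (6+7)/2 = 6.5.

1, 9, 8, 10, 2, 3, 6.5, 4, 6.5, 5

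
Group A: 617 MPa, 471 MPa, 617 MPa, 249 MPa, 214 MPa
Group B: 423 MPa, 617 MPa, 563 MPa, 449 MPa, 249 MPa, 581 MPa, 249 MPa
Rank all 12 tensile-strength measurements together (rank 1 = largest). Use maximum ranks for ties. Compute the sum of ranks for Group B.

Sorted (descending): 617, 617, 617, 581, 563, 471, 449, 423, 249, 249, 249, 214
The 3 values of 617 occupy positions 1–3 → each gets rank 3.
The 3 values of 249 occupy positions 9–11 → each gets rank 11.
Group B values → pooled ranks: 423→8, 617→3, 563→5, 449→7, 249→11, 581→4, 249→11
Rank sum = 8 + 3 + 5 + 7 + 11 + 4 + 11 = 49

49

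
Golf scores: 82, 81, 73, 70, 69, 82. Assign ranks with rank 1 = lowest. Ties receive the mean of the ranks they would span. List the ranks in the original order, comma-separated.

Sorted (ascending): 69, 70, 73, 81, 82, 82
The 2 values of 82 occupy positions 5–6 → average rank (5+6)/2 = 5.5.

5.5, 4, 3, 2, 1, 5.5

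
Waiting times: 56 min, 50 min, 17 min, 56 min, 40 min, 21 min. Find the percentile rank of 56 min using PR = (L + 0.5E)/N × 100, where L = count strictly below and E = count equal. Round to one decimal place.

83.3

N = 6.
Strictly below 56: 4. Equal to 56: 2.
PR = (4 + 0.5·2)/6 × 100 = 83.3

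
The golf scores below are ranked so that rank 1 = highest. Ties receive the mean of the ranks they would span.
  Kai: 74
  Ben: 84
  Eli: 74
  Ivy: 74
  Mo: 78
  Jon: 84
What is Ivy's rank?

Sorted (descending): 84, 84, 78, 74, 74, 74
The 2 values of 84 occupy positions 1–2 → average rank (1+2)/2 = 1.5.
The 3 values of 74 occupy positions 4–6 → average rank 5.
Ivy has value 74 → rank 5.

5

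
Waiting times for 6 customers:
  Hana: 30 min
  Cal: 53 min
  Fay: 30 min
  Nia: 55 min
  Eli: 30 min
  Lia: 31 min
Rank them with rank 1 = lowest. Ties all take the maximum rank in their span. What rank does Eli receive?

Sorted (ascending): 30, 30, 30, 31, 53, 55
The 3 values of 30 occupy positions 1–3 → each gets rank 3.
Eli has value 30 min → rank 3.

3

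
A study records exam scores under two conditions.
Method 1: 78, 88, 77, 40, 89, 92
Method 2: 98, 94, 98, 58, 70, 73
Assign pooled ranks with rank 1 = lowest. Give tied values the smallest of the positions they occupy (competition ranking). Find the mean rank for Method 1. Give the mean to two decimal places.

6.00

Sorted (ascending): 40, 58, 70, 73, 77, 78, 88, 89, 92, 94, 98, 98
The 2 values of 98 occupy positions 11–12 → each gets rank 11.
Method 1 values → pooled ranks: 78→6, 88→7, 77→5, 40→1, 89→8, 92→9
Mean rank = (6 + 7 + 5 + 1 + 8 + 9) / 6 = 6.00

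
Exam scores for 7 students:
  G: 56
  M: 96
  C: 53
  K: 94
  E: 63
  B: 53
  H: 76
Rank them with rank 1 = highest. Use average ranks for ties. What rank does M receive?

1

Sorted (descending): 96, 94, 76, 63, 56, 53, 53
The 2 values of 53 occupy positions 6–7 → average rank (6+7)/2 = 6.5.
M has value 96 → rank 1.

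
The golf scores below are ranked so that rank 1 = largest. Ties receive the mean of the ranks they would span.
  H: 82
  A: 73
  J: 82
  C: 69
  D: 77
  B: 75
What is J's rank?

1.5

Sorted (descending): 82, 82, 77, 75, 73, 69
The 2 values of 82 occupy positions 1–2 → average rank (1+2)/2 = 1.5.
J has value 82 → rank 1.5.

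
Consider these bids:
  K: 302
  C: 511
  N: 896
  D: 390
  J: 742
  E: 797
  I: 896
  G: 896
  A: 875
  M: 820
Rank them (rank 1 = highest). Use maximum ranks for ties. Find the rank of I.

Sorted (descending): 896, 896, 896, 875, 820, 797, 742, 511, 390, 302
The 3 values of 896 occupy positions 1–3 → each gets rank 3.
I has value 896 → rank 3.

3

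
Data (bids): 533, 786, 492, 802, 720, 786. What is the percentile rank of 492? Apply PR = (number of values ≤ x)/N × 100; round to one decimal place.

16.7

N = 6.
Strictly below 492: 0. Equal to 492: 1.
PR = 1/6 × 100 = 16.7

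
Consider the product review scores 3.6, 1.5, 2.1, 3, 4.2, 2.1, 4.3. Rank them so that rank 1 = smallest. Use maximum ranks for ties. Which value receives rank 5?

Sorted (ascending): 1.5, 2.1, 2.1, 3, 3.6, 4.2, 4.3
The 2 values of 2.1 occupy positions 2–3 → each gets rank 3.
Rank 5 → value 3.6.

3.6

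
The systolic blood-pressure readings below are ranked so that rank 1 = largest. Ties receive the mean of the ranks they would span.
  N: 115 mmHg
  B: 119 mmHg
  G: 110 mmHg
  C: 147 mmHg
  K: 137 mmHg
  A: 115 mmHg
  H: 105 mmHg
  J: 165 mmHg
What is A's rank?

5.5

Sorted (descending): 165, 147, 137, 119, 115, 115, 110, 105
The 2 values of 115 occupy positions 5–6 → average rank (5+6)/2 = 5.5.
A has value 115 mmHg → rank 5.5.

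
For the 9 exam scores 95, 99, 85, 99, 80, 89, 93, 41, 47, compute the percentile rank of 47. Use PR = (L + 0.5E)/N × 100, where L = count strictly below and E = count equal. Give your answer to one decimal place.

16.7

N = 9.
Strictly below 47: 1. Equal to 47: 1.
PR = (1 + 0.5·1)/9 × 100 = 16.7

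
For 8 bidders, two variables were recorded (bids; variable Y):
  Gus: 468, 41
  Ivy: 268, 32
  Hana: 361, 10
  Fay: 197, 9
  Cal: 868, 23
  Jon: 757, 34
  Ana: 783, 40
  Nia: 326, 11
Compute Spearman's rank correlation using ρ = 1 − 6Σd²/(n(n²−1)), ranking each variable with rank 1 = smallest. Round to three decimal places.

0.548

Ranks of variable 1: 5, 2, 4, 1, 8, 6, 7, 3
Ranks of variable 2: 8, 5, 2, 1, 4, 6, 7, 3
d = r₁ − r₂: -3, -3, 2, 0, 4, 0, 0, 0
d²: 9, 9, 4, 0, 16, 0, 0, 0; Σd² = 38
ρ = 1 − 6·38/(8·63) = 1 − 228/504 = 0.548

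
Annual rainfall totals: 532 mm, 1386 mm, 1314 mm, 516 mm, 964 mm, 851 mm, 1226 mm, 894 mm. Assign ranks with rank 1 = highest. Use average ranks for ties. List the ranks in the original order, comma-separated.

Sorted (descending): 1386, 1314, 1226, 964, 894, 851, 532, 516
No ties — each value takes its position as its rank.

7, 1, 2, 8, 4, 6, 3, 5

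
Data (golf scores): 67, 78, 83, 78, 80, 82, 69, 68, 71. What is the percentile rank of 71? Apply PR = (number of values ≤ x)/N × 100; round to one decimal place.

N = 9.
Strictly below 71: 3. Equal to 71: 1.
PR = 4/9 × 100 = 44.4

44.4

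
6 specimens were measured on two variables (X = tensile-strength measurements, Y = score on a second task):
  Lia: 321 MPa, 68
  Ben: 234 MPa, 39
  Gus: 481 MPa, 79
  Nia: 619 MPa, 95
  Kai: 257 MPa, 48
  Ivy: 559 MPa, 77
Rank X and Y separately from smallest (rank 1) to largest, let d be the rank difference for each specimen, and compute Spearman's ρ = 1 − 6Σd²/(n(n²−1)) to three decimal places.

0.943

Ranks of variable 1: 3, 1, 4, 6, 2, 5
Ranks of variable 2: 3, 1, 5, 6, 2, 4
d = r₁ − r₂: 0, 0, -1, 0, 0, 1
d²: 0, 0, 1, 0, 0, 1; Σd² = 2
ρ = 1 − 6·2/(6·35) = 1 − 12/210 = 0.943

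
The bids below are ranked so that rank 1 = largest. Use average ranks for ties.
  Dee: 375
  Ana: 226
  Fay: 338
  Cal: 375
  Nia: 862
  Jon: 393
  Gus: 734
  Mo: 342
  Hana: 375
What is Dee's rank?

Sorted (descending): 862, 734, 393, 375, 375, 375, 342, 338, 226
The 3 values of 375 occupy positions 4–6 → average rank 5.
Dee has value 375 → rank 5.

5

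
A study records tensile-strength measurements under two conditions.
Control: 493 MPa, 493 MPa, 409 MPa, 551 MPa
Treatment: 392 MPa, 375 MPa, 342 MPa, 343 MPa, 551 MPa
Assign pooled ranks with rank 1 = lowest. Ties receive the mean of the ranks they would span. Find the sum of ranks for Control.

Sorted (ascending): 342, 343, 375, 392, 409, 493, 493, 551, 551
The 2 values of 493 occupy positions 6–7 → average rank (6+7)/2 = 6.5.
The 2 values of 551 occupy positions 8–9 → average rank (8+9)/2 = 8.5.
Control values → pooled ranks: 493→6.5, 493→6.5, 409→5, 551→8.5
Rank sum = 6.5 + 6.5 + 5 + 8.5 = 26.5

26.5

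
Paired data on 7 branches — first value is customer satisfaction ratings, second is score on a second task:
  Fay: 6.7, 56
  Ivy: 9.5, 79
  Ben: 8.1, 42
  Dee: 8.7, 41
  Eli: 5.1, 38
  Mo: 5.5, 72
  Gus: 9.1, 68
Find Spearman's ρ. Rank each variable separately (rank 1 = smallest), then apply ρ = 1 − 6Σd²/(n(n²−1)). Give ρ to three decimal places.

Ranks of variable 1: 3, 7, 4, 5, 1, 2, 6
Ranks of variable 2: 4, 7, 3, 2, 1, 6, 5
d = r₁ − r₂: -1, 0, 1, 3, 0, -4, 1
d²: 1, 0, 1, 9, 0, 16, 1; Σd² = 28
ρ = 1 − 6·28/(7·48) = 1 − 168/336 = 0.500

0.500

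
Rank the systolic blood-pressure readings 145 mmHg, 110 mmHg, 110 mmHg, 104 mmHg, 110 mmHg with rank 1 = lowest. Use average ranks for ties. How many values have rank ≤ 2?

Sorted (ascending): 104, 110, 110, 110, 145
The 3 values of 110 occupy positions 2–4 → average rank 3.
Ranks ≤ 2: {1} → 1 value.

1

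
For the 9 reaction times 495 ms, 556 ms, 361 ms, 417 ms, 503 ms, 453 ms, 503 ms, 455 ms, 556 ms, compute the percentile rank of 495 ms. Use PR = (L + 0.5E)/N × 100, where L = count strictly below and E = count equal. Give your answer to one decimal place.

50.0

N = 9.
Strictly below 495: 4. Equal to 495: 1.
PR = (4 + 0.5·1)/9 × 100 = 50.0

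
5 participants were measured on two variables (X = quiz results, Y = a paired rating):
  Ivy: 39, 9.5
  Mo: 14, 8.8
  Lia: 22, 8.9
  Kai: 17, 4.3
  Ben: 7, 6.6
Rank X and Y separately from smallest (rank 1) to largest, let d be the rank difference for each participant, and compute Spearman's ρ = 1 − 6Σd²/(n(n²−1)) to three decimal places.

Ranks of variable 1: 5, 2, 4, 3, 1
Ranks of variable 2: 5, 3, 4, 1, 2
d = r₁ − r₂: 0, -1, 0, 2, -1
d²: 0, 1, 0, 4, 1; Σd² = 6
ρ = 1 − 6·6/(5·24) = 1 − 36/120 = 0.700

0.700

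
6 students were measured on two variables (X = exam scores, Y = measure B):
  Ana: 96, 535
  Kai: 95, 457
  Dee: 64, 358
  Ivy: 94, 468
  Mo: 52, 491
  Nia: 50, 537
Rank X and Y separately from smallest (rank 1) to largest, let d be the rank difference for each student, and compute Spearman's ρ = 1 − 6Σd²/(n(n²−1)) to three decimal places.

Ranks of variable 1: 6, 5, 3, 4, 2, 1
Ranks of variable 2: 5, 2, 1, 3, 4, 6
d = r₁ − r₂: 1, 3, 2, 1, -2, -5
d²: 1, 9, 4, 1, 4, 25; Σd² = 44
ρ = 1 − 6·44/(6·35) = 1 − 264/210 = -0.257

-0.257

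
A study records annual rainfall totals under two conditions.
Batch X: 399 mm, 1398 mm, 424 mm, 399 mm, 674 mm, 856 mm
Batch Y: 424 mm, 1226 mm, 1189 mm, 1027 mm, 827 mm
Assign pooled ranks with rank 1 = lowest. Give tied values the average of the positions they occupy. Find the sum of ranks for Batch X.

29.5

Sorted (ascending): 399, 399, 424, 424, 674, 827, 856, 1027, 1189, 1226, 1398
The 2 values of 399 occupy positions 1–2 → average rank (1+2)/2 = 1.5.
The 2 values of 424 occupy positions 3–4 → average rank (3+4)/2 = 3.5.
Batch X values → pooled ranks: 399→1.5, 1398→11, 424→3.5, 399→1.5, 674→5, 856→7
Rank sum = 1.5 + 11 + 3.5 + 1.5 + 5 + 7 = 29.5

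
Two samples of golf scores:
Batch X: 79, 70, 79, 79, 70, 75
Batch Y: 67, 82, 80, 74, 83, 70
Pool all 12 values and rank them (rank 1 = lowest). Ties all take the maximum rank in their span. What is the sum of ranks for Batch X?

41

Sorted (ascending): 67, 70, 70, 70, 74, 75, 79, 79, 79, 80, 82, 83
The 3 values of 70 occupy positions 2–4 → each gets rank 4.
The 3 values of 79 occupy positions 7–9 → each gets rank 9.
Batch X values → pooled ranks: 79→9, 70→4, 79→9, 79→9, 70→4, 75→6
Rank sum = 9 + 4 + 9 + 9 + 4 + 6 = 41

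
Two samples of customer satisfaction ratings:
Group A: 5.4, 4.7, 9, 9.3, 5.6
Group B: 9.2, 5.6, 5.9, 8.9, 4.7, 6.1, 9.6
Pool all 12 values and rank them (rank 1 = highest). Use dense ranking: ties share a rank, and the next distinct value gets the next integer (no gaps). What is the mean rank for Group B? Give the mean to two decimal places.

5.71

Sorted (descending): 9.6, 9.3, 9.2, 9, 8.9, 6.1, 5.9, 5.6, 5.6, 5.4, 4.7, 4.7
The 2 values of 5.6 share dense rank 8.
The 2 values of 4.7 share dense rank 10.
Remaining distinct values take the next consecutive integers.
Group B values → pooled ranks: 9.2→3, 5.6→8, 5.9→7, 8.9→5, 4.7→10, 6.1→6, 9.6→1
Mean rank = (3 + 8 + 7 + 5 + 10 + 6 + 1) / 7 = 5.71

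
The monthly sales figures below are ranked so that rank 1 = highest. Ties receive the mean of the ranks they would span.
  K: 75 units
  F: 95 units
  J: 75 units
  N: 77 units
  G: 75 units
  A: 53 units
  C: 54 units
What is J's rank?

Sorted (descending): 95, 77, 75, 75, 75, 54, 53
The 3 values of 75 occupy positions 3–5 → average rank 4.
J has value 75 units → rank 4.

4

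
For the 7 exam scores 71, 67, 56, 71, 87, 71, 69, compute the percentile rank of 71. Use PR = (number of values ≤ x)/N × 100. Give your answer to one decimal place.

N = 7.
Strictly below 71: 3. Equal to 71: 3.
PR = 6/7 × 100 = 85.7

85.7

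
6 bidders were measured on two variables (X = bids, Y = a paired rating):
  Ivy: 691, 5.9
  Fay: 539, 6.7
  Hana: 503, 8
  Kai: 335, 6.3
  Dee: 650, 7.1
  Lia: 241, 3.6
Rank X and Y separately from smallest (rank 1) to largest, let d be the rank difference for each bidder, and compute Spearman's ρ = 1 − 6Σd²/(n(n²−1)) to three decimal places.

0.257

Ranks of variable 1: 6, 4, 3, 2, 5, 1
Ranks of variable 2: 2, 4, 6, 3, 5, 1
d = r₁ − r₂: 4, 0, -3, -1, 0, 0
d²: 16, 0, 9, 1, 0, 0; Σd² = 26
ρ = 1 − 6·26/(6·35) = 1 − 156/210 = 0.257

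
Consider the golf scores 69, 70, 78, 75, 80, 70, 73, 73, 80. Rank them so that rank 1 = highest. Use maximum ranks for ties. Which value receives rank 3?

Sorted (descending): 80, 80, 78, 75, 73, 73, 70, 70, 69
The 2 values of 80 occupy positions 1–2 → each gets rank 2.
The 2 values of 73 occupy positions 5–6 → each gets rank 6.
The 2 values of 70 occupy positions 7–8 → each gets rank 8.
Rank 3 → value 78.

78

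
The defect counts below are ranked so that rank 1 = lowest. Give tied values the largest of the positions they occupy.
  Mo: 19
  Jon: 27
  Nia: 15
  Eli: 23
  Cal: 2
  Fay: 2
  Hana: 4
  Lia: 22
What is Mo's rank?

Sorted (ascending): 2, 2, 4, 15, 19, 22, 23, 27
The 2 values of 2 occupy positions 1–2 → each gets rank 2.
Mo has value 19 → rank 5.

5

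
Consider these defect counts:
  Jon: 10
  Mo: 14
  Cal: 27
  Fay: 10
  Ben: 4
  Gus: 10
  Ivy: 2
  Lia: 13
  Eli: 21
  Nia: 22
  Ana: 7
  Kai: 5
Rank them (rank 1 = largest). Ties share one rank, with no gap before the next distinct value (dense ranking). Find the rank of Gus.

6

Sorted (descending): 27, 22, 21, 14, 13, 10, 10, 10, 7, 5, 4, 2
The 3 values of 10 share dense rank 6.
Remaining distinct values take the next consecutive integers.
Gus has value 10 → rank 6.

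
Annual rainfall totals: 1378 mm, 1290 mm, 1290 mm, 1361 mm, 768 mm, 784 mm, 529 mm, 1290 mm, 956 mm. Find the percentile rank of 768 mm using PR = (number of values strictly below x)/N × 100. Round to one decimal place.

N = 9.
Strictly below 768: 1. Equal to 768: 1.
PR = 1/9 × 100 = 11.1

11.1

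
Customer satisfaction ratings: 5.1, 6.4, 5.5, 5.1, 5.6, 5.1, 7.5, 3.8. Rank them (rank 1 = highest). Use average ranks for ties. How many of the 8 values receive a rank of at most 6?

Sorted (descending): 7.5, 6.4, 5.6, 5.5, 5.1, 5.1, 5.1, 3.8
The 3 values of 5.1 occupy positions 5–7 → average rank 6.
Ranks ≤ 6: {1, 2, 3, 4, 6, 6, 6} → 7 values.

7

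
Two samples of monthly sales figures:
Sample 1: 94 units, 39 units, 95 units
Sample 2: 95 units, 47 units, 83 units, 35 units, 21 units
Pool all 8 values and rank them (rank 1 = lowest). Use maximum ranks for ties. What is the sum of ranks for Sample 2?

20

Sorted (ascending): 21, 35, 39, 47, 83, 94, 95, 95
The 2 values of 95 occupy positions 7–8 → each gets rank 8.
Sample 2 values → pooled ranks: 95→8, 47→4, 83→5, 35→2, 21→1
Rank sum = 8 + 4 + 5 + 2 + 1 = 20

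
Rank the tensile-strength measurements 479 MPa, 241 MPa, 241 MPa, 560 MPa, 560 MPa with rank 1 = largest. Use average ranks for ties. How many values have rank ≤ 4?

3

Sorted (descending): 560, 560, 479, 241, 241
The 2 values of 560 occupy positions 1–2 → average rank (1+2)/2 = 1.5.
The 2 values of 241 occupy positions 4–5 → average rank (4+5)/2 = 4.5.
Ranks ≤ 4: {1.5, 1.5, 3} → 3 values.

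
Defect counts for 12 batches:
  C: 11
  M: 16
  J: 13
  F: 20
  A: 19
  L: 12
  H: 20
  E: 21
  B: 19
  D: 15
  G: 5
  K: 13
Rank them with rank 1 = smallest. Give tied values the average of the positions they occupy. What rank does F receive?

10.5

Sorted (ascending): 5, 11, 12, 13, 13, 15, 16, 19, 19, 20, 20, 21
The 2 values of 13 occupy positions 4–5 → average rank (4+5)/2 = 4.5.
The 2 values of 19 occupy positions 8–9 → average rank (8+9)/2 = 8.5.
The 2 values of 20 occupy positions 10–11 → average rank (10+11)/2 = 10.5.
F has value 20 → rank 10.5.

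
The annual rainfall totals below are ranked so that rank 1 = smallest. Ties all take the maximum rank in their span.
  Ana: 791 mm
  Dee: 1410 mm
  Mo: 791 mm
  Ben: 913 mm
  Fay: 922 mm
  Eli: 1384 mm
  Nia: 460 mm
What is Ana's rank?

3

Sorted (ascending): 460, 791, 791, 913, 922, 1384, 1410
The 2 values of 791 occupy positions 2–3 → each gets rank 3.
Ana has value 791 mm → rank 3.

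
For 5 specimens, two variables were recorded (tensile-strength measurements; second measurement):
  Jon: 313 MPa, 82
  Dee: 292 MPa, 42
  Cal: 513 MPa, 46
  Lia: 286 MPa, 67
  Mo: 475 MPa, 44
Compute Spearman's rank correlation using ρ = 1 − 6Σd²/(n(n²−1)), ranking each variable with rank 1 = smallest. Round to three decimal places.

Ranks of variable 1: 3, 2, 5, 1, 4
Ranks of variable 2: 5, 1, 3, 4, 2
d = r₁ − r₂: -2, 1, 2, -3, 2
d²: 4, 1, 4, 9, 4; Σd² = 22
ρ = 1 − 6·22/(5·24) = 1 − 132/120 = -0.100

-0.100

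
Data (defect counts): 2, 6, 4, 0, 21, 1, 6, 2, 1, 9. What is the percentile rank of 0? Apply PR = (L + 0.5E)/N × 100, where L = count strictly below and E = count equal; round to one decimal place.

5.0

N = 10.
Strictly below 0: 0. Equal to 0: 1.
PR = (0 + 0.5·1)/10 × 100 = 5.0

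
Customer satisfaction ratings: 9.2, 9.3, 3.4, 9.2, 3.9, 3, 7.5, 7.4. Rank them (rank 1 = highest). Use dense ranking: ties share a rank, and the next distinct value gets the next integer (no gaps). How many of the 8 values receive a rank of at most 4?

5

Sorted (descending): 9.3, 9.2, 9.2, 7.5, 7.4, 3.9, 3.4, 3
The 2 values of 9.2 share dense rank 2.
Remaining distinct values take the next consecutive integers.
Ranks ≤ 4: {1, 2, 2, 3, 4} → 5 values.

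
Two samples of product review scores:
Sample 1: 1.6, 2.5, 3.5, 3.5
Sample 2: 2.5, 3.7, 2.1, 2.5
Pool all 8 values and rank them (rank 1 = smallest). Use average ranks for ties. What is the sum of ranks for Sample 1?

Sorted (ascending): 1.6, 2.1, 2.5, 2.5, 2.5, 3.5, 3.5, 3.7
The 3 values of 2.5 occupy positions 3–5 → average rank 4.
The 2 values of 3.5 occupy positions 6–7 → average rank (6+7)/2 = 6.5.
Sample 1 values → pooled ranks: 1.6→1, 2.5→4, 3.5→6.5, 3.5→6.5
Rank sum = 1 + 4 + 6.5 + 6.5 = 18

18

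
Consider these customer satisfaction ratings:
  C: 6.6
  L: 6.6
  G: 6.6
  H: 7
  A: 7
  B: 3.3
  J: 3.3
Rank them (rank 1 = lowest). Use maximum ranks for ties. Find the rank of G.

5

Sorted (ascending): 3.3, 3.3, 6.6, 6.6, 6.6, 7, 7
The 2 values of 3.3 occupy positions 1–2 → each gets rank 2.
The 3 values of 6.6 occupy positions 3–5 → each gets rank 5.
The 2 values of 7 occupy positions 6–7 → each gets rank 7.
G has value 6.6 → rank 5.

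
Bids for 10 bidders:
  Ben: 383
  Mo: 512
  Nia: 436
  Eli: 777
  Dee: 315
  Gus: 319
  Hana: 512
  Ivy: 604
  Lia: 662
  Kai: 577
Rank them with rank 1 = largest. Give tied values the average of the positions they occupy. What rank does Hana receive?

5.5

Sorted (descending): 777, 662, 604, 577, 512, 512, 436, 383, 319, 315
The 2 values of 512 occupy positions 5–6 → average rank (5+6)/2 = 5.5.
Hana has value 512 → rank 5.5.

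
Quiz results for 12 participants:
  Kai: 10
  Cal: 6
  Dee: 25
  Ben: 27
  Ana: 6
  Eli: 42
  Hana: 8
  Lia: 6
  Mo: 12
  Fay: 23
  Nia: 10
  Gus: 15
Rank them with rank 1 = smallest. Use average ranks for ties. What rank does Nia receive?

Sorted (ascending): 6, 6, 6, 8, 10, 10, 12, 15, 23, 25, 27, 42
The 3 values of 6 occupy positions 1–3 → average rank 2.
The 2 values of 10 occupy positions 5–6 → average rank (5+6)/2 = 5.5.
Nia has value 10 → rank 5.5.

5.5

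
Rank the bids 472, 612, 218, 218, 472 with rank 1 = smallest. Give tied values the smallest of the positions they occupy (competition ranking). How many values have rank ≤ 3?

4

Sorted (ascending): 218, 218, 472, 472, 612
The 2 values of 218 occupy positions 1–2 → each gets rank 1.
The 2 values of 472 occupy positions 3–4 → each gets rank 3.
Ranks ≤ 3: {1, 1, 3, 3} → 4 values.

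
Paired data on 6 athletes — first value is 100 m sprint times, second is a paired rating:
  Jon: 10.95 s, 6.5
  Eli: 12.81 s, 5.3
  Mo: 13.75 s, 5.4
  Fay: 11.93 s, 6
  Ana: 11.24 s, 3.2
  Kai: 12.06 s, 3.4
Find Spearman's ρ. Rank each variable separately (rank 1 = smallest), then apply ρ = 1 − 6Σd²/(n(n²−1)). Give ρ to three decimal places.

Ranks of variable 1: 1, 5, 6, 3, 2, 4
Ranks of variable 2: 6, 3, 4, 5, 1, 2
d = r₁ − r₂: -5, 2, 2, -2, 1, 2
d²: 25, 4, 4, 4, 1, 4; Σd² = 42
ρ = 1 − 6·42/(6·35) = 1 − 252/210 = -0.200

-0.200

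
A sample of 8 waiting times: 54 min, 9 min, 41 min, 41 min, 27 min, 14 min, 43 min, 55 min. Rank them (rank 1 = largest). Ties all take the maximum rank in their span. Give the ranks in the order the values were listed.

2, 8, 5, 5, 6, 7, 3, 1

Sorted (descending): 55, 54, 43, 41, 41, 27, 14, 9
The 2 values of 41 occupy positions 4–5 → each gets rank 5.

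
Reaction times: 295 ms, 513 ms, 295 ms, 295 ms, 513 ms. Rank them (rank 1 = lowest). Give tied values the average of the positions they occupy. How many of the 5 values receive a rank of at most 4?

Sorted (ascending): 295, 295, 295, 513, 513
The 3 values of 295 occupy positions 1–3 → average rank 2.
The 2 values of 513 occupy positions 4–5 → average rank (4+5)/2 = 4.5.
Ranks ≤ 4: {2, 2, 2} → 3 values.

3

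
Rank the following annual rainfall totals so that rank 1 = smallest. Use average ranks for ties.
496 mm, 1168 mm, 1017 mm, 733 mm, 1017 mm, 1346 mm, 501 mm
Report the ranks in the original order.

1, 6, 4.5, 3, 4.5, 7, 2

Sorted (ascending): 496, 501, 733, 1017, 1017, 1168, 1346
The 2 values of 1017 occupy positions 4–5 → average rank (4+5)/2 = 4.5.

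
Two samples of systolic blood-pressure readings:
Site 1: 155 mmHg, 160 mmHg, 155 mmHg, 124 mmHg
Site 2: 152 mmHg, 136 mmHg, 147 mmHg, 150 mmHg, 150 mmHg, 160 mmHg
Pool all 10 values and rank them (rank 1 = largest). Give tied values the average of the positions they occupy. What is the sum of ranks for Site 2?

36.5

Sorted (descending): 160, 160, 155, 155, 152, 150, 150, 147, 136, 124
The 2 values of 160 occupy positions 1–2 → average rank (1+2)/2 = 1.5.
The 2 values of 155 occupy positions 3–4 → average rank (3+4)/2 = 3.5.
The 2 values of 150 occupy positions 6–7 → average rank (6+7)/2 = 6.5.
Site 2 values → pooled ranks: 152→5, 136→9, 147→8, 150→6.5, 150→6.5, 160→1.5
Rank sum = 5 + 9 + 8 + 6.5 + 6.5 + 1.5 = 36.5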